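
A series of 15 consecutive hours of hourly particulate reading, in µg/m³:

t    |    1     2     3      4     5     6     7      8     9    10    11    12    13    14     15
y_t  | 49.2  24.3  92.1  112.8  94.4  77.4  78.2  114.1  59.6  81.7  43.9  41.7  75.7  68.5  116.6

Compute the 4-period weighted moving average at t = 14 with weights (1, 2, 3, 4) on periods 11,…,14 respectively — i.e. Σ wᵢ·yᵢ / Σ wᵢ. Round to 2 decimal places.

62.84

Weighted sum: 1·43.9 + 2·41.7 + 3·75.7 + 4·68.5 = 43.9 + 83.4 + 227.1 + 274.0 = 628.4
Weight total: 1 + 2 + 3 + 4 = 10
WMA = 628.4 / 10 = 62.84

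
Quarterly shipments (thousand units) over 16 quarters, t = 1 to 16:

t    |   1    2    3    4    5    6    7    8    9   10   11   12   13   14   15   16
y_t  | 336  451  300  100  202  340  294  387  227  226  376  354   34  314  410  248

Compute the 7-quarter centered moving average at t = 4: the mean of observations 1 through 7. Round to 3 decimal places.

Sum of periods 1–7: 336 + 451 + 300 + 100 + 202 + 340 + 294 = 2023
Divide by 7: 2023 / 7 = 289.000

289.000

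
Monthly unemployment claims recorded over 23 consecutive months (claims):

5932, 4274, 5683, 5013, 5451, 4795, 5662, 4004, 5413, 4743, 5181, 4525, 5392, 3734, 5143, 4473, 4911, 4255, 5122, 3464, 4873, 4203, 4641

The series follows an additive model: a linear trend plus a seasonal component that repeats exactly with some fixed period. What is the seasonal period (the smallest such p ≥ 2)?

First differences y_{t+1} − y_t: -1658, 1409, -670, 438, -656, 867, -1658, 1409, -670, 438, -656, 867, -1658, 1409, …
The difference pattern repeats every 6 terms and not for any smaller step, so p = 6.

6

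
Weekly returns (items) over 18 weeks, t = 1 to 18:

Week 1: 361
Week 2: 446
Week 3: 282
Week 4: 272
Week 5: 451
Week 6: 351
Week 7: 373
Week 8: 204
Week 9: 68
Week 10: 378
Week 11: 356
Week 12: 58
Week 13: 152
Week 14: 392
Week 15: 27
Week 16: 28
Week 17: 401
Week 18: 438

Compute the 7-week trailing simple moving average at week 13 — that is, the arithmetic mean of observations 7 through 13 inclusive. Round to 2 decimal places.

Sum of periods 7–13: 373 + 204 + 68 + 378 + 356 + 58 + 152 = 1589
Divide by 7: 1589 / 7 = 227.00

227.00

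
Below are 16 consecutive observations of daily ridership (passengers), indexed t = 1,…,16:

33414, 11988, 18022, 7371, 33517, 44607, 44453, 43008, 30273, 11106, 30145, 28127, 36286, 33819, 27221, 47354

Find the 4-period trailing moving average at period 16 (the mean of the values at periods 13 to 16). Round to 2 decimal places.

36170.00

Sum of periods 13–16: 36286 + 33819 + 27221 + 47354 = 144680
Divide by 4: 144680 / 4 = 36170.00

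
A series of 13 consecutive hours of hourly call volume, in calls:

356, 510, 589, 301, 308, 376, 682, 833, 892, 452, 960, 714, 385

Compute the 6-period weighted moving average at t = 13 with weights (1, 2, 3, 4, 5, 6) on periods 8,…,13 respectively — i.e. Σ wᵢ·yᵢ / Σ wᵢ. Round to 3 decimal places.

652.048

Weighted sum: 1·833 + 2·892 + 3·452 + 4·960 + 5·714 + 6·385 = 833 + 1784 + 1356 + 3840 + 3570 + 2310 = 13693
Weight total: 1 + 2 + 3 + 4 + 5 + 6 = 21
WMA = 13693 / 21 = 652.048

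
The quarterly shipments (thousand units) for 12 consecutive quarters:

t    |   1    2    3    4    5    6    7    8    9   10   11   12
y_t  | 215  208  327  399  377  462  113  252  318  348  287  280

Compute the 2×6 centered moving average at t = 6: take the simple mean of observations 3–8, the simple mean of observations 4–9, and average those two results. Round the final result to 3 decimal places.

320.917

Sum over 3–8: 327 + 399 + 377 + 462 + 113 + 252 = 1930
Sum over 4–9: 399 + 377 + 462 + 113 + 252 + 318 = 1921
CMA at t=6 = (1930 + 1921) / (2·6) = 3851 / 12 = 320.917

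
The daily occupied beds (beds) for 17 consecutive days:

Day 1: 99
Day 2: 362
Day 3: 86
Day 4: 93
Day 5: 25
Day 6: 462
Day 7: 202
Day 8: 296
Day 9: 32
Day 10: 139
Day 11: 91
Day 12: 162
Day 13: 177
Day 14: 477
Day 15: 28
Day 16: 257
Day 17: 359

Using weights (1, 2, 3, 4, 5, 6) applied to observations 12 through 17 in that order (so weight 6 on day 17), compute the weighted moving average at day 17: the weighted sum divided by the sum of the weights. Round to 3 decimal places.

261.810

Weighted sum: 1·162 + 2·177 + 3·477 + 4·28 + 5·257 + 6·359 = 162 + 354 + 1431 + 112 + 1285 + 2154 = 5498
Weight total: 1 + 2 + 3 + 4 + 5 + 6 = 21
WMA = 5498 / 21 = 261.810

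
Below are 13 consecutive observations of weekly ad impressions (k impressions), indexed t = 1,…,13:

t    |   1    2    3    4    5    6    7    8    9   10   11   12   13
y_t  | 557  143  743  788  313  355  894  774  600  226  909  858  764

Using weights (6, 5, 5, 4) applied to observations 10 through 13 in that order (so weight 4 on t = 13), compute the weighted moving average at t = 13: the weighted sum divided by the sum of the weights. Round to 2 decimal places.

662.35

Weighted sum: 6·226 + 5·909 + 5·858 + 4·764 = 1356 + 4545 + 4290 + 3056 = 13247
Weight total: 6 + 5 + 5 + 4 = 20
WMA = 13247 / 20 = 662.35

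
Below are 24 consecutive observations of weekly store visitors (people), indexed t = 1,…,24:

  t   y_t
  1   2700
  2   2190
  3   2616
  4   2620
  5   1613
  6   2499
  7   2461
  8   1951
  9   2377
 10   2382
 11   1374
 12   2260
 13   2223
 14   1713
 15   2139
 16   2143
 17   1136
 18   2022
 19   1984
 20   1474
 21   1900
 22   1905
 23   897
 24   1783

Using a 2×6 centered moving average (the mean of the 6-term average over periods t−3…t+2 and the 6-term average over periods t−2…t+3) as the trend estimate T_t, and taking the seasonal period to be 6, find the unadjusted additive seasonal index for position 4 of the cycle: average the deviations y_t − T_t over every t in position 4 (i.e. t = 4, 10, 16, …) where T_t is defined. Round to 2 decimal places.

267.17

Season position 4 occurs at t = 4, 10, 16 (where T_t is defined).
t=4: T_4 = 2353.0833; y_4 − T_4 = 2620 − 2353.0833 = 266.9167
t=10: T_10 = 2114.3333; y_10 − T_10 = 2382 − 2114.3333 = 267.6667
t=16: T_16 = 1876.0833; y_16 − T_16 = 2143 − 1876.0833 = 266.9167
Mean deviation: (266.9167 + 267.6667 + 266.9167) / 3 = 267.17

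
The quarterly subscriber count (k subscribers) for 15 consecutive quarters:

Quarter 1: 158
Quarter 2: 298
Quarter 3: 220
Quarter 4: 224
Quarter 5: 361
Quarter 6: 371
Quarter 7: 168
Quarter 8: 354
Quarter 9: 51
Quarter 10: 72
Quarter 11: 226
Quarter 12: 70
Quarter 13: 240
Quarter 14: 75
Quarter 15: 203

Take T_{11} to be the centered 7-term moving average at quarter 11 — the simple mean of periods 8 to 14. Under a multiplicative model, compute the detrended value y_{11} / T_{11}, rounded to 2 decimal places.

Trend T_11 = (354 + 51 + 72 + 226 + 70 + 240 + 75) / 7 = 1088/7 = 155.4286
Ratio to trend: 226 / 155.4286 = 1.45

1.45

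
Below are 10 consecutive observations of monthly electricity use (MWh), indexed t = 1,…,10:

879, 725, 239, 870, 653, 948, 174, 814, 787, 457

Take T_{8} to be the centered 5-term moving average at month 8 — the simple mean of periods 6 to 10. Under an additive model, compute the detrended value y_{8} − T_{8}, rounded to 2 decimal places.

178.00

Trend T_8 = (948 + 174 + 814 + 787 + 457) / 5 = 3180/5 = 636.0000
Detrended value: 814 − 636.0000 = 178.00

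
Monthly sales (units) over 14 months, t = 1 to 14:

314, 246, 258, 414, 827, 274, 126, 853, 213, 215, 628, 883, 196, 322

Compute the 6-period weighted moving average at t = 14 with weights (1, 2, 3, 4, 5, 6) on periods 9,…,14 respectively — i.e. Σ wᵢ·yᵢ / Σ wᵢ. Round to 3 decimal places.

427.190

Weighted sum: 1·213 + 2·215 + 3·628 + 4·883 + 5·196 + 6·322 = 213 + 430 + 1884 + 3532 + 980 + 1932 = 8971
Weight total: 1 + 2 + 3 + 4 + 5 + 6 = 21
WMA = 8971 / 21 = 427.190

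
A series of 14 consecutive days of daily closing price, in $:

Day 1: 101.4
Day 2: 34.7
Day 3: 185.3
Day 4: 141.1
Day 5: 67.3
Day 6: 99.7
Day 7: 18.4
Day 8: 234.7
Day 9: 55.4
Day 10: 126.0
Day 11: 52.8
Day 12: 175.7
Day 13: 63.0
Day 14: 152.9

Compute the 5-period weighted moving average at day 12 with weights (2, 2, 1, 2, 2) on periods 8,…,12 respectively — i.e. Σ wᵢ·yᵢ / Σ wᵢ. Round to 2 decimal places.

Weighted sum: 2·234.7 + 2·55.4 + 1·126.0 + 2·52.8 + 2·175.7 = 469.4 + 110.8 + 126.0 + 105.6 + 351.4 = 1163.2
Weight total: 2 + 2 + 1 + 2 + 2 = 9
WMA = 1163.2 / 9 = 129.24

129.24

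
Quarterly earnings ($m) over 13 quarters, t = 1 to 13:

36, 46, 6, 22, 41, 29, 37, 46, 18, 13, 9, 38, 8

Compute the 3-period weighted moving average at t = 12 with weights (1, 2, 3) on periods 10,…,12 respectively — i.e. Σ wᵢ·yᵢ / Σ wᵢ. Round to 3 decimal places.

24.167

Weighted sum: 1·13 + 2·9 + 3·38 = 13 + 18 + 114 = 145
Weight total: 1 + 2 + 3 = 6
WMA = 145 / 6 = 24.167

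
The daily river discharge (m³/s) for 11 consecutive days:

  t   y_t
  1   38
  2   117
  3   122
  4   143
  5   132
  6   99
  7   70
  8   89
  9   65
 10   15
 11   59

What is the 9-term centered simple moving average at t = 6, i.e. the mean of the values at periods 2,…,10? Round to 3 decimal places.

Sum of periods 2–10: 117 + 122 + 143 + 132 + 99 + 70 + 89 + 65 + 15 = 852
Divide by 9: 852 / 9 = 94.667

94.667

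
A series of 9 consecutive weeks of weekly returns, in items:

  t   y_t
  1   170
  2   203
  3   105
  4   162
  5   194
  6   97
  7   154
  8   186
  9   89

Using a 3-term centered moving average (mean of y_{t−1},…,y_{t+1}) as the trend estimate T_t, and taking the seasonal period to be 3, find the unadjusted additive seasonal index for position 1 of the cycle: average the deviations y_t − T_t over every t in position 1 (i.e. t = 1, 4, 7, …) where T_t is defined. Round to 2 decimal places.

8.33

Season position 1 occurs at t = 4, 7 (where T_t is defined).
t=4: T_4 = 153.6667; y_4 − T_4 = 162 − 153.6667 = 8.3333
t=7: T_7 = 145.6667; y_7 − T_7 = 154 − 145.6667 = 8.3333
Mean deviation: (8.3333 + 8.3333) / 2 = 8.33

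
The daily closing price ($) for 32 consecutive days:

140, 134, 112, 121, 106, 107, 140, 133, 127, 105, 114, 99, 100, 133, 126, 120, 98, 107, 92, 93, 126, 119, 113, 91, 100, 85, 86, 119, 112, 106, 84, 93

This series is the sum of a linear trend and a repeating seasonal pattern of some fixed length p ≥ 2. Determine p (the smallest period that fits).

First differences y_{t+1} − y_t: -6, -22, 9, -15, 1, 33, -7, -6, -22, 9, -15, 1, 33, -7, -6, -22, …
The difference pattern repeats every 7 terms and not for any smaller step, so p = 7.

7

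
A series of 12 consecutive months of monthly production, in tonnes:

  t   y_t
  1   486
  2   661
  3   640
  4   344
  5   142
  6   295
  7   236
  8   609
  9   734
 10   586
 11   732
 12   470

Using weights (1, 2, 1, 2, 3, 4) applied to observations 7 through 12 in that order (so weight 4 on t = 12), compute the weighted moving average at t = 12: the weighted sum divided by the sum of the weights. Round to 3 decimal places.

Weighted sum: 1·236 + 2·609 + 1·734 + 2·586 + 3·732 + 4·470 = 236 + 1218 + 734 + 1172 + 2196 + 1880 = 7436
Weight total: 1 + 2 + 1 + 2 + 3 + 4 = 13
WMA = 7436 / 13 = 572.000

572.000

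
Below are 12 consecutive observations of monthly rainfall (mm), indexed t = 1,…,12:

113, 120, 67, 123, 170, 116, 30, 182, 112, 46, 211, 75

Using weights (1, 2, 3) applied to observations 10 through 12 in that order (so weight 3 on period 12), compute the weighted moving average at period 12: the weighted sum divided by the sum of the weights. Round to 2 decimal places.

Weighted sum: 1·46 + 2·211 + 3·75 = 46 + 422 + 225 = 693
Weight total: 1 + 2 + 3 = 6
WMA = 693 / 6 = 115.50

115.50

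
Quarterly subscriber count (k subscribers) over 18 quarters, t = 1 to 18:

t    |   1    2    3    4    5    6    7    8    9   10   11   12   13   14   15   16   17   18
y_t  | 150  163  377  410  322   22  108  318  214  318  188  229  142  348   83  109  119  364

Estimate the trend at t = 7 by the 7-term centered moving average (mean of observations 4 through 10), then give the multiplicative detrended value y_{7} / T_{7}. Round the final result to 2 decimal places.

0.44

Trend T_7 = (410 + 322 + 22 + 108 + 318 + 214 + 318) / 7 = 1712/7 = 244.5714
Ratio to trend: 108 / 244.5714 = 0.44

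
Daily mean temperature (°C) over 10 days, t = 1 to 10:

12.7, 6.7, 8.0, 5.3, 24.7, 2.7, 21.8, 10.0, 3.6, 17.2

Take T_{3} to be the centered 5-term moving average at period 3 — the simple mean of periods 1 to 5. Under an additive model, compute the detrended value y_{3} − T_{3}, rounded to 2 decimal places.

Trend T_3 = (12.7 + 6.7 + 8.0 + 5.3 + 24.7) / 5 = 57.4/5 = 11.4800
Detrended value: 8.0 − 11.4800 = -3.48

-3.48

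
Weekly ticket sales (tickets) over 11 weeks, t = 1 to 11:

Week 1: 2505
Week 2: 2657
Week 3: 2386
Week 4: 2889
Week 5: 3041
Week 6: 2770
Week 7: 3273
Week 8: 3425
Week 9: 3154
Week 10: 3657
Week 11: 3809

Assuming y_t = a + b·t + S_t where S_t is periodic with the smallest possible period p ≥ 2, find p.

First differences y_{t+1} − y_t: 152, -271, 503, 152, -271, 503, 152, -271, …
The difference pattern repeats every 3 terms and not for any smaller step, so p = 3.

3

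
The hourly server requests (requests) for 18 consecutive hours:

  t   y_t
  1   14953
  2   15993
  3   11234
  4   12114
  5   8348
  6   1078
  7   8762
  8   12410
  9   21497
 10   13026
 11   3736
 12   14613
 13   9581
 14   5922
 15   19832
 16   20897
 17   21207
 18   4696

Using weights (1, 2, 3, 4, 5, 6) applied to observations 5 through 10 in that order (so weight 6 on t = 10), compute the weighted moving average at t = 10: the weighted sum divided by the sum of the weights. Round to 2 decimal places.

Weighted sum: 1·8348 + 2·1078 + 3·8762 + 4·12410 + 5·21497 + 6·13026 = 8348 + 2156 + 26286 + 49640 + 107485 + 78156 = 272071
Weight total: 1 + 2 + 3 + 4 + 5 + 6 = 21
WMA = 272071 / 21 = 12955.76

12955.76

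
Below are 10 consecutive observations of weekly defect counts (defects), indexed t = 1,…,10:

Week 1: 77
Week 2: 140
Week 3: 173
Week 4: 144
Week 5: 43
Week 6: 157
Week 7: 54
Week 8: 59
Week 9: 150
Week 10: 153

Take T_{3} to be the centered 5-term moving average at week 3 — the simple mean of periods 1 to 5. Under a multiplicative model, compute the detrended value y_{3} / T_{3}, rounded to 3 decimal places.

1.499

Trend T_3 = (77 + 140 + 173 + 144 + 43) / 5 = 577/5 = 115.40000
Ratio to trend: 173 / 115.40000 = 1.499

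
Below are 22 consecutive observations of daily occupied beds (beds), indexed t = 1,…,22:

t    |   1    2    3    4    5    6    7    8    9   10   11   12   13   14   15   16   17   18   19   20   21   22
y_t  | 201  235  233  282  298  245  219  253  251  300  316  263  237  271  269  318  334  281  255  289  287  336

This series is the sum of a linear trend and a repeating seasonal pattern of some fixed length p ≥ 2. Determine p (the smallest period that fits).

6

First differences y_{t+1} − y_t: 34, -2, 49, 16, -53, -26, 34, -2, 49, 16, -53, -26, 34, -2, …
The difference pattern repeats every 6 terms and not for any smaller step, so p = 6.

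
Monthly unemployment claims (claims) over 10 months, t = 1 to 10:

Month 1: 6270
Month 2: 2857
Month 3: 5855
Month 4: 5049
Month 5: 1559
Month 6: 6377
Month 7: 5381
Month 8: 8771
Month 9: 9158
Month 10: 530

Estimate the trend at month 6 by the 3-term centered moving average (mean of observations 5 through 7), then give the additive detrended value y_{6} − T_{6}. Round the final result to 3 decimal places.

1938.000

Trend T_6 = (1559 + 6377 + 5381) / 3 = 13317/3 = 4439.00000
Detrended value: 6377 − 4439.00000 = 1938.000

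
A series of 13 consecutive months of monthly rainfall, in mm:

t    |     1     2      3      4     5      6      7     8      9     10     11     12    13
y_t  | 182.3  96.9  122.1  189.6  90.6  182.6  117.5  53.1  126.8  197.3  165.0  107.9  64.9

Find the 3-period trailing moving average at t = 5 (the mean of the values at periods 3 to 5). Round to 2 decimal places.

Sum of periods 3–5: 122.1 + 189.6 + 90.6 = 402.3
Divide by 3: 402.3 / 3 = 134.10

134.10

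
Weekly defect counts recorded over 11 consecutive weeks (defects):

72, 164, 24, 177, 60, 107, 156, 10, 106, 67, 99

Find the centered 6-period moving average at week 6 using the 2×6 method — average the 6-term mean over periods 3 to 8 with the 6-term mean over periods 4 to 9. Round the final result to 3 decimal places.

95.833

Sum over 3–8: 24 + 177 + 60 + 107 + 156 + 10 = 534
Sum over 4–9: 177 + 60 + 107 + 156 + 10 + 106 = 616
CMA at t=6 = (534 + 616) / (2·6) = 1150 / 12 = 95.833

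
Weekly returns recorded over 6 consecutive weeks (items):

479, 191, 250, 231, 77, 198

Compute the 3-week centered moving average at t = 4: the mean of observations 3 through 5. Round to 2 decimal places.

Sum of periods 3–5: 250 + 231 + 77 = 558
Divide by 3: 558 / 3 = 186.00

186.00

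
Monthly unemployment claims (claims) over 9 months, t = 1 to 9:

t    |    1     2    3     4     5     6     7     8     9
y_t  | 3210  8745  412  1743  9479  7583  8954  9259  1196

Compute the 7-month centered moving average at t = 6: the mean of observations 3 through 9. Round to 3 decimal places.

Sum of periods 3–9: 412 + 1743 + 9479 + 7583 + 8954 + 9259 + 1196 = 38626
Divide by 7: 38626 / 7 = 5518.000

5518.000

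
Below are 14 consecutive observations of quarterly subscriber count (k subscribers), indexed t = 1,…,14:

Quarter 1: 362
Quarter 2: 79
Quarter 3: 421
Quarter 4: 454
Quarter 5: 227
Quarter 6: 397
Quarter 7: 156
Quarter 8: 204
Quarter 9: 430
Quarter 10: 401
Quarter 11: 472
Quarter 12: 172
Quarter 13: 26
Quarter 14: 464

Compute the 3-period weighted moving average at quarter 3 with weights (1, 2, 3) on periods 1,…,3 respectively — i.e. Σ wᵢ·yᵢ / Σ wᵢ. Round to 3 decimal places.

Weighted sum: 1·362 + 2·79 + 3·421 = 362 + 158 + 1263 = 1783
Weight total: 1 + 2 + 3 = 6
WMA = 1783 / 6 = 297.167

297.167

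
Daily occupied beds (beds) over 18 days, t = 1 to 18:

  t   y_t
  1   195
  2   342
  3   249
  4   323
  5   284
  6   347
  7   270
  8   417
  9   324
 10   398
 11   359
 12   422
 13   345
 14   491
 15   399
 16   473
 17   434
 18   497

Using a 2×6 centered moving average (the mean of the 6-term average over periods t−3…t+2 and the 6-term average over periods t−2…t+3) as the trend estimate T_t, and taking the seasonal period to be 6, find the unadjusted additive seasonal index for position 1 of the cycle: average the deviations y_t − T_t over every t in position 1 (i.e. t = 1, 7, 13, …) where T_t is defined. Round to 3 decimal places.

-63.667

Season position 1 occurs at t = 7, 13 (where T_t is defined).
t=7: T_7 = 333.75000; y_7 − T_7 = 270 − 333.75000 = -63.75000
t=13: T_13 = 408.58333; y_13 − T_13 = 345 − 408.58333 = -63.58333
Mean deviation: (-63.75000 + -63.58333) / 2 = -63.667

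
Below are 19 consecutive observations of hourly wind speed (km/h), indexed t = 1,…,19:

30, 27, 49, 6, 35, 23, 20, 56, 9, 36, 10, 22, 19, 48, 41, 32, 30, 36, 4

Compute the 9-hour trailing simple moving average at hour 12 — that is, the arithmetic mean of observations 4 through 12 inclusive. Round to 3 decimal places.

Sum of periods 4–12: 6 + 35 + 23 + 20 + 56 + 9 + 36 + 10 + 22 = 217
Divide by 9: 217 / 9 = 24.111

24.111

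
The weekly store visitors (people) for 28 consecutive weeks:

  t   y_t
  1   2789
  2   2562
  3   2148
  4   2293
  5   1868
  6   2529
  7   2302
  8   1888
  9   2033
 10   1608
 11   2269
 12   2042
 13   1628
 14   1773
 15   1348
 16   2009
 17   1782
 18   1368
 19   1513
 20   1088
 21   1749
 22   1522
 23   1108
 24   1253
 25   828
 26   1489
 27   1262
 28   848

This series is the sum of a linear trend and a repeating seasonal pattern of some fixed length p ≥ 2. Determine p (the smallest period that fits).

First differences y_{t+1} − y_t: -227, -414, 145, -425, 661, -227, -414, 145, -425, 661, -227, -414, …
The difference pattern repeats every 5 terms and not for any smaller step, so p = 5.

5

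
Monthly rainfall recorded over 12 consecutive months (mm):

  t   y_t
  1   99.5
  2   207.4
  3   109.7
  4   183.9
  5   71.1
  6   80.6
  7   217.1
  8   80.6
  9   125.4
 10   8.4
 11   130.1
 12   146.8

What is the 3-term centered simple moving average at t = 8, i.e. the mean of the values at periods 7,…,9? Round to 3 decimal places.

Sum of periods 7–9: 217.1 + 80.6 + 125.4 = 423.1
Divide by 3: 423.1 / 3 = 141.033

141.033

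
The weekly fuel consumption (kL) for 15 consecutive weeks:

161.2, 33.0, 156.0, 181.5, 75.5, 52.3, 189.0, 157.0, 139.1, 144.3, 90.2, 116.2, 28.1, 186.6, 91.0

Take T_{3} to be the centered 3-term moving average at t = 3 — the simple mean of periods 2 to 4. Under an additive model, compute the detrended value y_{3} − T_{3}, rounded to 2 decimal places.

32.50

Trend T_3 = (33.0 + 156.0 + 181.5) / 3 = 370.5/3 = 123.5000
Detrended value: 156.0 − 123.5000 = 32.50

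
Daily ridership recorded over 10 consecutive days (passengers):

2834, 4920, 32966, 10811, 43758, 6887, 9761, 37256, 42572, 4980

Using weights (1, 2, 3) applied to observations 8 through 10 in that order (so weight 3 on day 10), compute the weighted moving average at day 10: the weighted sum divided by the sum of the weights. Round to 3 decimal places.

22890.000

Weighted sum: 1·37256 + 2·42572 + 3·4980 = 37256 + 85144 + 14940 = 137340
Weight total: 1 + 2 + 3 = 6
WMA = 137340 / 6 = 22890.000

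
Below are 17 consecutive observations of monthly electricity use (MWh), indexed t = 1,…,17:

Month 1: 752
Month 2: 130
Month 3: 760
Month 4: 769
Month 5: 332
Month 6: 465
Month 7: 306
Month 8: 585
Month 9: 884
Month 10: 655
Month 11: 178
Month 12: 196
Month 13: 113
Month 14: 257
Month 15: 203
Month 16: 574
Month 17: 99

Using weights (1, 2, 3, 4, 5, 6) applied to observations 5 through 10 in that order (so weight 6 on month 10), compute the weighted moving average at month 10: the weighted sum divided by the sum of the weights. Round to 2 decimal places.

612.86

Weighted sum: 1·332 + 2·465 + 3·306 + 4·585 + 5·884 + 6·655 = 332 + 930 + 918 + 2340 + 4420 + 3930 = 12870
Weight total: 1 + 2 + 3 + 4 + 5 + 6 = 21
WMA = 12870 / 21 = 612.86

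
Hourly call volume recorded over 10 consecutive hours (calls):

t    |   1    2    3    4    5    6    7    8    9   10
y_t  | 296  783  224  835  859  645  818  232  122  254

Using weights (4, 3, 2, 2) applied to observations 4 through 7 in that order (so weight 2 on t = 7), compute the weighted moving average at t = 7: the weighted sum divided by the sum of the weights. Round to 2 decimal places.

Weighted sum: 4·835 + 3·859 + 2·645 + 2·818 = 3340 + 2577 + 1290 + 1636 = 8843
Weight total: 4 + 3 + 2 + 2 = 11
WMA = 8843 / 11 = 803.91

803.91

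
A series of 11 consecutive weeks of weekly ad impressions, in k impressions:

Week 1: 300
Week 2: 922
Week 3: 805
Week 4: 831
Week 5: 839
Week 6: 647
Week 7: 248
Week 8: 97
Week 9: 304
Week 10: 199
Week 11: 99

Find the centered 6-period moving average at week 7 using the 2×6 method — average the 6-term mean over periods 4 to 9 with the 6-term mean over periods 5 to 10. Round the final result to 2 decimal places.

441.67

Sum over 4–9: 831 + 839 + 647 + 248 + 97 + 304 = 2966
Sum over 5–10: 839 + 647 + 248 + 97 + 304 + 199 = 2334
CMA at t=7 = (2966 + 2334) / (2·6) = 5300 / 12 = 441.67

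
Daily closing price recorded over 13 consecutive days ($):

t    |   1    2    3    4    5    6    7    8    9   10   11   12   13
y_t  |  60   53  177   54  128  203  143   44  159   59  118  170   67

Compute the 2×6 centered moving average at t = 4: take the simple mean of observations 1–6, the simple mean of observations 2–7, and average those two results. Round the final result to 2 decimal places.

119.42

Sum over 1–6: 60 + 53 + 177 + 54 + 128 + 203 = 675
Sum over 2–7: 53 + 177 + 54 + 128 + 203 + 143 = 758
CMA at t=4 = (675 + 758) / (2·6) = 1433 / 12 = 119.42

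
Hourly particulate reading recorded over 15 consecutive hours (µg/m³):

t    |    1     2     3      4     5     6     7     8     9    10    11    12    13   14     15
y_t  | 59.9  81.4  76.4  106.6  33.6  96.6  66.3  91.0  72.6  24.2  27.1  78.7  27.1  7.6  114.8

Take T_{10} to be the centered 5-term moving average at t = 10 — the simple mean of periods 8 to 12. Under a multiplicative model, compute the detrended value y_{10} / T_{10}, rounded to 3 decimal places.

Trend T_10 = (91.0 + 72.6 + 24.2 + 27.1 + 78.7) / 5 = 293.6/5 = 58.72000
Ratio to trend: 24.2 / 58.72000 = 0.412

0.412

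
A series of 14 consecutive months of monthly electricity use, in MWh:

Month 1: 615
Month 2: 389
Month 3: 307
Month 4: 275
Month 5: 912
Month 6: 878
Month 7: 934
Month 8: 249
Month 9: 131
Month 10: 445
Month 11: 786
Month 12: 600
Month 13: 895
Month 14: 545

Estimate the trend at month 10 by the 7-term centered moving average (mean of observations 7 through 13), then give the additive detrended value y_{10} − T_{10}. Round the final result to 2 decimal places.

-132.14

Trend T_10 = (934 + 249 + 131 + 445 + 786 + 600 + 895) / 7 = 4040/7 = 577.1429
Detrended value: 445 − 577.1429 = -132.14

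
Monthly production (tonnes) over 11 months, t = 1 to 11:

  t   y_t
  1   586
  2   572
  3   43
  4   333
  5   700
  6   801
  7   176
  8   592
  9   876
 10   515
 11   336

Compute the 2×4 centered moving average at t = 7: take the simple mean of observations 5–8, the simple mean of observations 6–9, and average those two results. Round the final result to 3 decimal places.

Sum over 5–8: 700 + 801 + 176 + 592 = 2269
Sum over 6–9: 801 + 176 + 592 + 876 = 2445
CMA at t=7 = (2269 + 2445) / (2·4) = 4714 / 8 = 589.250

589.250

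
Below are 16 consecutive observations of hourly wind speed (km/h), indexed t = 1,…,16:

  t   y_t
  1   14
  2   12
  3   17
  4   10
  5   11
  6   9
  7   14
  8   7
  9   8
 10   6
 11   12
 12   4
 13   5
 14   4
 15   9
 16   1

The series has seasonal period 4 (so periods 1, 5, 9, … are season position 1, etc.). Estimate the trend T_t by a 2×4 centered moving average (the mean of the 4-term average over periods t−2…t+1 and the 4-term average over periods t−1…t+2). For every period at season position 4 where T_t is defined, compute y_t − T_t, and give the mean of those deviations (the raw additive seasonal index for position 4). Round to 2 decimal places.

Season position 4 occurs at t = 4, 8, 12 (where T_t is defined).
t=4: T_4 = 12.1250; y_4 − T_4 = 10 − 12.1250 = -2.1250
t=8: T_8 = 9.1250; y_8 − T_8 = 7 − 9.1250 = -2.1250
t=12: T_12 = 6.5000; y_12 − T_12 = 4 − 6.5000 = -2.5000
Mean deviation: (-2.1250 + -2.1250 + -2.5000) / 3 = -2.25

-2.25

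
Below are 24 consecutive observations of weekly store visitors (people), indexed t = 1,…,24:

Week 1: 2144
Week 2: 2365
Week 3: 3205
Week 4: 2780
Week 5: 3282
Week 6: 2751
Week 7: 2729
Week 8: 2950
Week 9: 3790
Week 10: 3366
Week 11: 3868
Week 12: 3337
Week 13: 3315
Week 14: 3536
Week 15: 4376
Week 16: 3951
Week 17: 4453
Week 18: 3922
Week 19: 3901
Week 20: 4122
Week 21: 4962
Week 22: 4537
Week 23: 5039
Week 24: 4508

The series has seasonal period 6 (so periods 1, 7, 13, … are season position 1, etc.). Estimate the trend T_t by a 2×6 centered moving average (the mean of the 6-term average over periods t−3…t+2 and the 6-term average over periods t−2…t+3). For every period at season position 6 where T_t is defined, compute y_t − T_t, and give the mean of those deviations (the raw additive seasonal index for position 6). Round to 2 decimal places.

-247.36

Season position 6 occurs at t = 6, 12, 18 (where T_t is defined).
t=6: T_6 = 2998.2500; y_6 − T_6 = 2751 − 2998.2500 = -247.2500
t=12: T_12 = 3584.1667; y_12 − T_12 = 3337 − 3584.1667 = -247.1667
t=18: T_18 = 4169.6667; y_18 − T_18 = 3922 − 4169.6667 = -247.6667
Mean deviation: (-247.2500 + -247.1667 + -247.6667) / 3 = -247.36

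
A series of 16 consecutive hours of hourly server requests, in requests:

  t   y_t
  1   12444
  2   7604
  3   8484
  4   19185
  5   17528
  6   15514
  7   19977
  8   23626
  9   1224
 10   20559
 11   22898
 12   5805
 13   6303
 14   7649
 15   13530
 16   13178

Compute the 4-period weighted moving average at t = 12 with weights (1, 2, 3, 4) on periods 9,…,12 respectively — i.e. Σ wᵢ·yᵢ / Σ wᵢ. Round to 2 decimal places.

13425.60

Weighted sum: 1·1224 + 2·20559 + 3·22898 + 4·5805 = 1224 + 41118 + 68694 + 23220 = 134256
Weight total: 1 + 2 + 3 + 4 = 10
WMA = 134256 / 10 = 13425.60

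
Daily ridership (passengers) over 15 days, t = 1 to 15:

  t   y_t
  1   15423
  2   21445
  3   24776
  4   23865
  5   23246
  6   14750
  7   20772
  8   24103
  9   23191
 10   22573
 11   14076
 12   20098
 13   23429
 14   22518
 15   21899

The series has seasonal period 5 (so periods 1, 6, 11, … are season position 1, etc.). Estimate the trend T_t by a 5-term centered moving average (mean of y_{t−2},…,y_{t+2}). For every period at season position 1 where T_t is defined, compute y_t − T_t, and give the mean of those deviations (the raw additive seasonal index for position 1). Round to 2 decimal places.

Season position 1 occurs at t = 6, 11 (where T_t is defined).
t=6: T_6 = 21347.2000; y_6 − T_6 = 14750 − 21347.2000 = -6597.2000
t=11: T_11 = 20673.4000; y_11 − T_11 = 14076 − 20673.4000 = -6597.4000
Mean deviation: (-6597.2000 + -6597.4000) / 2 = -6597.30

-6597.30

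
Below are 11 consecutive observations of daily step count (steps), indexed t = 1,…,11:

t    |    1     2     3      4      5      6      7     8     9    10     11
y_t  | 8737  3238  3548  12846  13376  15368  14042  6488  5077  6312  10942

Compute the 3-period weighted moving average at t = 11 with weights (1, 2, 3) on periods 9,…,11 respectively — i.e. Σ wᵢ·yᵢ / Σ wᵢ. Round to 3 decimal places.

Weighted sum: 1·5077 + 2·6312 + 3·10942 = 5077 + 12624 + 32826 = 50527
Weight total: 1 + 2 + 3 = 6
WMA = 50527 / 6 = 8421.167

8421.167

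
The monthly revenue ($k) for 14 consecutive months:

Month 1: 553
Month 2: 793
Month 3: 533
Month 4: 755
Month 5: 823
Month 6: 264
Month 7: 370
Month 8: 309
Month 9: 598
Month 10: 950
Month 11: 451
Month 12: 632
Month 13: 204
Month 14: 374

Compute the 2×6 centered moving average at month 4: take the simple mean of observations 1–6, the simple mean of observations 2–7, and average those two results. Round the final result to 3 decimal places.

Sum over 1–6: 553 + 793 + 533 + 755 + 823 + 264 = 3721
Sum over 2–7: 793 + 533 + 755 + 823 + 264 + 370 = 3538
CMA at t=4 = (3721 + 3538) / (2·6) = 7259 / 12 = 604.917

604.917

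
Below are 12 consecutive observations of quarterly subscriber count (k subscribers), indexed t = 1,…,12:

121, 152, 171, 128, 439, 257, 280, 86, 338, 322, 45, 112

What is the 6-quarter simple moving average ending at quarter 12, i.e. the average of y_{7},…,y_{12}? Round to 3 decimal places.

Sum of periods 7–12: 280 + 86 + 338 + 322 + 45 + 112 = 1183
Divide by 6: 1183 / 6 = 197.167

197.167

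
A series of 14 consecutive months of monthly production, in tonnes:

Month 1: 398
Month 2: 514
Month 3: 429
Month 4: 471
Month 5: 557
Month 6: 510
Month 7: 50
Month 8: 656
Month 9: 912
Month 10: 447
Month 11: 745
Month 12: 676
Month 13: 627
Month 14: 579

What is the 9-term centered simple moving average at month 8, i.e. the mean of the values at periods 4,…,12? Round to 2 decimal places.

Sum of periods 4–12: 471 + 557 + 510 + 50 + 656 + 912 + 447 + 745 + 676 = 5024
Divide by 9: 5024 / 9 = 558.22

558.22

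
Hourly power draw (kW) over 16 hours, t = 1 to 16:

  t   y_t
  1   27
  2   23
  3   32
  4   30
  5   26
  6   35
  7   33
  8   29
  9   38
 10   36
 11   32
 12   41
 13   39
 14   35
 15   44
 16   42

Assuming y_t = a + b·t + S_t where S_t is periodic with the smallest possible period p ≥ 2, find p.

3

First differences y_{t+1} − y_t: -4, 9, -2, -4, 9, -2, -4, 9, …
The difference pattern repeats every 3 terms and not for any smaller step, so p = 3.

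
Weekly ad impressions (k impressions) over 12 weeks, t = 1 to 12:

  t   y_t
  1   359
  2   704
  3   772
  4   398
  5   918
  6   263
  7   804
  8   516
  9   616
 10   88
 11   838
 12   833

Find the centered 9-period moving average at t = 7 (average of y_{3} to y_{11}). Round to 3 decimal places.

Sum of periods 3–11: 772 + 398 + 918 + 263 + 804 + 516 + 616 + 88 + 838 = 5213
Divide by 9: 5213 / 9 = 579.222

579.222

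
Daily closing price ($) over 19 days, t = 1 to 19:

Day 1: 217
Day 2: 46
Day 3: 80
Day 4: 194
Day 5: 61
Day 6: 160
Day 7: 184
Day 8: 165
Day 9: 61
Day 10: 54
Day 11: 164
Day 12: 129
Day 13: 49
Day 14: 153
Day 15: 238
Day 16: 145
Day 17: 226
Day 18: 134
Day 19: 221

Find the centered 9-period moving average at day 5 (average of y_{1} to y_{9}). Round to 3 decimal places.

129.778

Sum of periods 1–9: 217 + 46 + 80 + 194 + 61 + 160 + 184 + 165 + 61 = 1168
Divide by 9: 1168 / 9 = 129.778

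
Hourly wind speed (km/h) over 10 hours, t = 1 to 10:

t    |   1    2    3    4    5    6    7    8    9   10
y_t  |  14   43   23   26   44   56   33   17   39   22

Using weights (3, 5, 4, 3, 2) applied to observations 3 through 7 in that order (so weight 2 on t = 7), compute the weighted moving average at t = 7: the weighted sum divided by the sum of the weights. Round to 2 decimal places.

35.82

Weighted sum: 3·23 + 5·26 + 4·44 + 3·56 + 2·33 = 69 + 130 + 176 + 168 + 66 = 609
Weight total: 3 + 5 + 4 + 3 + 2 = 17
WMA = 609 / 17 = 35.82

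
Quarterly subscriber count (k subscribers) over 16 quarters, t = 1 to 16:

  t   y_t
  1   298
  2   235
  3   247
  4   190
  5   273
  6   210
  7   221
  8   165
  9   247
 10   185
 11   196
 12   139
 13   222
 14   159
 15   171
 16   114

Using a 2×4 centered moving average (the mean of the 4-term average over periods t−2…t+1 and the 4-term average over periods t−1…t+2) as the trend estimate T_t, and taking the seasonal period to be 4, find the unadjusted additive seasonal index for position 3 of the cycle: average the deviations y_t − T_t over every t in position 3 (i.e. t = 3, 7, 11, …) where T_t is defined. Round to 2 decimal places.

Season position 3 occurs at t = 3, 7, 11 (where T_t is defined).
t=3: T_3 = 239.3750; y_3 − T_3 = 247 − 239.3750 = 7.6250
t=7: T_7 = 214.0000; y_7 − T_7 = 221 − 214.0000 = 7.0000
t=11: T_11 = 188.6250; y_11 − T_11 = 196 − 188.6250 = 7.3750
Mean deviation: (7.6250 + 7.0000 + 7.3750) / 3 = 7.33

7.33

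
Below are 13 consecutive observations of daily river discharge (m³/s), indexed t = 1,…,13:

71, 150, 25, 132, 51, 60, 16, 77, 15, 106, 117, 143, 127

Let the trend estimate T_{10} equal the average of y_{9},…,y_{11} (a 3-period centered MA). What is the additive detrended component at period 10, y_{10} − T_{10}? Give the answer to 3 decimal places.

26.667

Trend T_10 = (15 + 106 + 117) / 3 = 238/3 = 79.33333
Detrended value: 106 − 79.33333 = 26.667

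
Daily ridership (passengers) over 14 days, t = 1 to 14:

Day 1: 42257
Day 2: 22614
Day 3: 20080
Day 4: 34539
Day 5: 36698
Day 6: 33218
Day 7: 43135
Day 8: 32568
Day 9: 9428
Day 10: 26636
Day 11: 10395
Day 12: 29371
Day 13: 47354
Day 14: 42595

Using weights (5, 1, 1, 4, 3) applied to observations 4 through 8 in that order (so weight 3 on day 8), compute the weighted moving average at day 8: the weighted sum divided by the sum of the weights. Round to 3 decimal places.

36632.500

Weighted sum: 5·34539 + 1·36698 + 1·33218 + 4·43135 + 3·32568 = 172695 + 36698 + 33218 + 172540 + 97704 = 512855
Weight total: 5 + 1 + 1 + 4 + 3 = 14
WMA = 512855 / 14 = 36632.500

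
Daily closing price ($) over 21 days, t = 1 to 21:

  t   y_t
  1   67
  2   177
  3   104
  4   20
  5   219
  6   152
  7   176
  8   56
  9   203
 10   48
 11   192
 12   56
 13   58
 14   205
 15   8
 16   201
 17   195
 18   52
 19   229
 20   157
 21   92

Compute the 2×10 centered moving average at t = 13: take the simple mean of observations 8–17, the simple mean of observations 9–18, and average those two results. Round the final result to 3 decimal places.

Sum over 8–17: 56 + 203 + 48 + 192 + 56 + 58 + 205 + 8 + 201 + 195 = 1222
Sum over 9–18: 203 + 48 + 192 + 56 + 58 + 205 + 8 + 201 + 195 + 52 = 1218
CMA at t=13 = (1222 + 1218) / (2·10) = 2440 / 20 = 122.000

122.000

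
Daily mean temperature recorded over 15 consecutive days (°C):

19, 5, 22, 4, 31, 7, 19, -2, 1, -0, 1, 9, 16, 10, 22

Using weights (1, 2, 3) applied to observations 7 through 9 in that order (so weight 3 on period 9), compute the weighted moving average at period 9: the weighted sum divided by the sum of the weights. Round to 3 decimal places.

Weighted sum: 1·19 + 2·-2 + 3·1 = 19 + -4 + 3 = 18
Weight total: 1 + 2 + 3 = 6
WMA = 18 / 6 = 3.000

3.000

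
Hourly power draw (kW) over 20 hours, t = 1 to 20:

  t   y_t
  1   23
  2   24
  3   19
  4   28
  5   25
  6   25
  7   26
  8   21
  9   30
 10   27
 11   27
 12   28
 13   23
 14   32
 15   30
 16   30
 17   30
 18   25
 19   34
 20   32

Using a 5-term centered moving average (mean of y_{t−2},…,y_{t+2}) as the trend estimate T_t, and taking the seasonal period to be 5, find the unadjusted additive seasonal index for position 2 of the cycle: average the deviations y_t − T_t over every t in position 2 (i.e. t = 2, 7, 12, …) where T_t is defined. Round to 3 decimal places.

0.467

Season position 2 occurs at t = 7, 12, 17 (where T_t is defined).
t=7: T_7 = 25.40000; y_7 − T_7 = 26 − 25.40000 = 0.60000
t=12: T_12 = 27.40000; y_12 − T_12 = 28 − 27.40000 = 0.60000
t=17: T_17 = 29.80000; y_17 − T_17 = 30 − 29.80000 = 0.20000
Mean deviation: (0.60000 + 0.60000 + 0.20000) / 3 = 0.467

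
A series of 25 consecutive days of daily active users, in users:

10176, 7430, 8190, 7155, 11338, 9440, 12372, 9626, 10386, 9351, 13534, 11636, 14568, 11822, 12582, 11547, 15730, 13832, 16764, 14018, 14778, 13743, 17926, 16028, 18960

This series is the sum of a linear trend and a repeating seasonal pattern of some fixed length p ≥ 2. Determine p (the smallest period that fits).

First differences y_{t+1} − y_t: -2746, 760, -1035, 4183, -1898, 2932, -2746, 760, -1035, 4183, -1898, 2932, -2746, 760, …
The difference pattern repeats every 6 terms and not for any smaller step, so p = 6.

6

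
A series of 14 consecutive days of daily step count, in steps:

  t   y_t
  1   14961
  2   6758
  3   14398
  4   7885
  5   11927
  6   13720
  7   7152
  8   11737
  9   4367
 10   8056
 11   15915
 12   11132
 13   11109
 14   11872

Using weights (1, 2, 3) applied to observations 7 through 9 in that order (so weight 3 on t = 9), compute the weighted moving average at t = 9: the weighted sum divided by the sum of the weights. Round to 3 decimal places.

Weighted sum: 1·7152 + 2·11737 + 3·4367 = 7152 + 23474 + 13101 = 43727
Weight total: 1 + 2 + 3 = 6
WMA = 43727 / 6 = 7287.833

7287.833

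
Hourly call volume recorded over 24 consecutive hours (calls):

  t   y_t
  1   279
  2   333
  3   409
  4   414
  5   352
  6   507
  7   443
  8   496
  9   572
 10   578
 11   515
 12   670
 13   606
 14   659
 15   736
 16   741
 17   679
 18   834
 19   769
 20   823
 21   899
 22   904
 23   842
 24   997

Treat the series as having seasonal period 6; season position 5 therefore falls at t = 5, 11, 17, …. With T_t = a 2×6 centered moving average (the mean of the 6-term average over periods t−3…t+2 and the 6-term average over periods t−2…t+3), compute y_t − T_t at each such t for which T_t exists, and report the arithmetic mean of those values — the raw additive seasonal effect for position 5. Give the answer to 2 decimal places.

Season position 5 occurs at t = 5, 11, 17 (where T_t is defined).
t=5: T_5 = 423.2500; y_5 − T_5 = 352 − 423.2500 = -71.2500
t=11: T_11 = 586.4167; y_11 − T_11 = 515 − 586.4167 = -71.4167
t=17: T_17 = 750.0000; y_17 − T_17 = 679 − 750.0000 = -71.0000
Mean deviation: (-71.2500 + -71.4167 + -71.0000) / 3 = -71.22

-71.22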